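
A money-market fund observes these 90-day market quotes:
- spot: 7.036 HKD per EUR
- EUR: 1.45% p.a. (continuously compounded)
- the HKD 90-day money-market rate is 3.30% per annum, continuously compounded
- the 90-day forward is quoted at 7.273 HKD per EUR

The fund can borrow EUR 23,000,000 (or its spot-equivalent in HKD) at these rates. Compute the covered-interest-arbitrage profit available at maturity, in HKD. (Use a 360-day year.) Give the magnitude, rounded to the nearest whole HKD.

T = 90/360 years.
Route A — deposit EUR, sell forward: 23,000,000 × 1.00363157826 × 7.273 = HKD 167,886,486.78.
Route B — convert at spot, deposit HKD: 23,000,000 × 7.036 × 1.00828412503 = HKD 163,168,603.39.
The quoted forward overvalues EUR, so borrow HKD, buy EUR at spot, deposit the EUR at 1.45%, and sell the proceeds forward at 7.273.
Arbitrage profit = |167,886,486.78 − 163,168,603.39| = HKD 4,717,883.

HKD 4,717,883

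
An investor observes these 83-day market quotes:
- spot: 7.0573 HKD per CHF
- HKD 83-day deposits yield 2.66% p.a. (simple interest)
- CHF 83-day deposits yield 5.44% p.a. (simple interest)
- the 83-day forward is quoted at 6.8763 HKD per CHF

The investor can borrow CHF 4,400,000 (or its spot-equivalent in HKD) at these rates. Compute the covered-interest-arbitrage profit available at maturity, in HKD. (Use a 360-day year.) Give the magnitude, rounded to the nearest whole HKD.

T = 83/360 years.
Invest the CHF and cover forward: 4,400,000 × 1.0125422222 × 6.8763 = HKD 30,635,193.96.
Convert at spot and invest in HKD: 4,400,000 × 7.0573 × 1.0061327778 = HKD 31,242,555.75.
The quoted forward undervalues CHF, so borrow CHF, convert to HKD at spot, deposit the HKD at 2.66%, and buy CHF forward at 6.8763 to cover the loan.
The gap between the two covered legs is HKD 607,362.

HKD 607,362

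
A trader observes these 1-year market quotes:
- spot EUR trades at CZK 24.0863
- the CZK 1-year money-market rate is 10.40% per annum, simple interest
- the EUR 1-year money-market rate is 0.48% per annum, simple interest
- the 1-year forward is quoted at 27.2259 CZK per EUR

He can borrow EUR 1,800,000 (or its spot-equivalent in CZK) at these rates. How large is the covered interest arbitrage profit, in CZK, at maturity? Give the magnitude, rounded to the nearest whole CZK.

CZK 1,377,556

T = 1 year.
Invest the EUR and cover forward: 1,800,000 × 1.004800 × 27.2259 = CZK 49,241,851.78.
Convert at spot and invest in CZK: 1,800,000 × 24.0863 × 1.104000 = CZK 47,864,295.36.
The quoted forward overvalues EUR, so borrow CZK, buy EUR at spot, deposit the EUR at 0.48%, and sell the proceeds forward at 27.2259.
The gap between the two covered legs is CZK 1,377,556.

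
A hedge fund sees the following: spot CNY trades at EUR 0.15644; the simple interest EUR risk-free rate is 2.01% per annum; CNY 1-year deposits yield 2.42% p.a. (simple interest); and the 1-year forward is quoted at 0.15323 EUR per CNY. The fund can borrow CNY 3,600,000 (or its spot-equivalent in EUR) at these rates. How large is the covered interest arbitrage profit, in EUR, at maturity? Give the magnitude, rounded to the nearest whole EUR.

EUR 9,527

T = 1 year.
Route A — deposit CNY, sell forward: 3,600,000 × 1.024200 × 0.15323 = EUR 564,977.40.
Route B — convert at spot, deposit EUR: 3,600,000 × 0.15644 × 1.020100 = EUR 574,504.00.
The quoted forward undervalues CNY, so borrow CNY, convert to EUR at spot, deposit the EUR at 2.01%, and buy CNY forward at 0.15323 to cover the loan.
Profit = 574,504.00 − 564,977.40 = EUR 9,527.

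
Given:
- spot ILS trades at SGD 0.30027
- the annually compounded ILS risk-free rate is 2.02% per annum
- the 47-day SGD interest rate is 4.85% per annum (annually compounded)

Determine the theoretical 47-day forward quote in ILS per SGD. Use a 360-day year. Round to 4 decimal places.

3.3185

T = 47/360 years.
SGD accumulates by (1 + 0.0485)^(47/360) = 1.0062023.
ILS accumulates by (1 + 0.0202)^(47/360) = 1.0026144.
CIP: F = S · (grow SGD)/(grow ILS) = 0.30027 × 1.0062023/1.0026144 = 0.3013445 SGD per ILS.
Invert for ILS per SGD: 1 / 0.3013445 = 3.3185.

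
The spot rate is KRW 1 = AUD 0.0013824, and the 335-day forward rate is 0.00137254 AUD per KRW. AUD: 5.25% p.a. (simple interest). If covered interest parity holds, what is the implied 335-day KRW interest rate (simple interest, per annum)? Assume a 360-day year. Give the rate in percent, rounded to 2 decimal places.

6.06%

T = 335/360 years.
F/S = 0.00137254/0.0013824 = 0.9928675 = (growth of AUD) / (growth of KRW).
The AUD side grows by 1 + 0.0525×335/360 = 1.0488542.
So the KRW growth factor = 1.0563889.
(1.0563889 − 1)/T = 0.060597, i.e. 6.06%.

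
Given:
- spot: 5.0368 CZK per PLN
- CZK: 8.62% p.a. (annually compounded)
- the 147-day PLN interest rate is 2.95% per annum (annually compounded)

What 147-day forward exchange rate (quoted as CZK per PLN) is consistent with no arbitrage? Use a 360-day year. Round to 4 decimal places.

5.1483

T = 147/360 years.
CZK growth factor: (1 + 0.0862)^(147/360) = 1.0343396.
PLN growth factor: (1 + 0.0295)^(147/360) = 1.0119423.
So F = 5.0368 × 1.0343396 / 1.0119423 = 5.148279 (CZK/PLN).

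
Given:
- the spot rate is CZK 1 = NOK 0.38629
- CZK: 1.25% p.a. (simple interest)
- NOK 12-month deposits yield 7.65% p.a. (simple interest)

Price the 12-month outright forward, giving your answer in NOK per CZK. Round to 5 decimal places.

T = 1 year.
NOK growth factor: 1 + 0.0765×1 = 1.076500.
CZK accumulates by 1 + 0.0125×1 = 1.012500.
So F = 0.38629 × 1.076500 / 1.012500 = 0.4107073 (NOK/CZK).

0.41071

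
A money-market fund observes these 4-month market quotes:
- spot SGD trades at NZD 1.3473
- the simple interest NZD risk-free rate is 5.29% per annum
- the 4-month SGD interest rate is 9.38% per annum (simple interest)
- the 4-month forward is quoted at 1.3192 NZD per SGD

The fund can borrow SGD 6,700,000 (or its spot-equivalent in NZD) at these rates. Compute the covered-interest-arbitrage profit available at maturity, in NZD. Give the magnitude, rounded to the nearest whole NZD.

T = 4/12 years.
Route A — deposit SGD, sell forward: 6,700,000 × 1.031266667 × 1.3192 = NZD 9,114,994.81.
Route B — convert at spot, deposit NZD: 6,700,000 × 1.3473 × 1.017633333 = NZD 9,186,084.51.
The quoted forward undervalues SGD, so borrow SGD, convert to NZD at spot, deposit the NZD at 5.29%, and buy SGD forward at 1.3192 to cover the loan.
Arbitrage profit = |9,114,994.81 − 9,186,084.51| = NZD 71,090.

NZD 71,090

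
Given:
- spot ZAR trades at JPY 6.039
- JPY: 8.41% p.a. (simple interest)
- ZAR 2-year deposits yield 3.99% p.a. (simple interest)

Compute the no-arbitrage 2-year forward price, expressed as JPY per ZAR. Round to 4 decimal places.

6.5334

T = 2 years.
JPY accumulates by 1 + 0.0841×2 = 1.168200.
Growth of 1 ZAR over T: 1 + 0.0399×2 = 1.079800.
CIP: F = S · (grow JPY)/(grow ZAR) = 6.039 × 1.168200/1.079800 = 6.533395 JPY per ZAR.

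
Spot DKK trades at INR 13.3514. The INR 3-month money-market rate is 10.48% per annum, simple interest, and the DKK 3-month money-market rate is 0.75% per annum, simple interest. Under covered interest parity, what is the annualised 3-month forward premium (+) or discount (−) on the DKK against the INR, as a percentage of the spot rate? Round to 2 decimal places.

T = 3/12 years.
CIP forward (INR per DKK) = 13.3514 × 1.026200/1.001875 = 13.6755650.
(F − S)/S ÷ T = (13.6755650 − 13.3514)/13.3514/(3/12) = 0.097118 → 9.71%.

+9.71%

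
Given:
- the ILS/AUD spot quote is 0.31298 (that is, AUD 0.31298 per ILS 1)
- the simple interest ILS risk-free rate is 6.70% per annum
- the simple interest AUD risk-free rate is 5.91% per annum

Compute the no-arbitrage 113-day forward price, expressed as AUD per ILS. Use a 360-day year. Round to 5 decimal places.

T = 113/360 years.
Growth of 1 AUD over T: 1 + 0.0591×113/360 = 1.0185508.
Growth of 1 ILS over T: 1 + 0.0670×113/360 = 1.0210306.
CIP: F = S · (grow AUD)/(grow ILS) = 0.31298 × 1.0185508/1.0210306 = 0.3122199 AUD per ILS.

0.31222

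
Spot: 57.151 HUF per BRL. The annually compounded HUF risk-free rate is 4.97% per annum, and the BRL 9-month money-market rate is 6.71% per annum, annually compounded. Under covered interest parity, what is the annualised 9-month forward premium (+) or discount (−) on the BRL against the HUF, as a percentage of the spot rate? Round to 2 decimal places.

-1.63%

T = 9/12 years.
CIP forward (HUF per BRL) = 57.151 × 1.0370481/1.0499143 = 56.450642.
Annualised premium = (F − S)/S × (1/T) = (56.450642 − 57.151)/57.151 ÷ (9/12) = -1.63%.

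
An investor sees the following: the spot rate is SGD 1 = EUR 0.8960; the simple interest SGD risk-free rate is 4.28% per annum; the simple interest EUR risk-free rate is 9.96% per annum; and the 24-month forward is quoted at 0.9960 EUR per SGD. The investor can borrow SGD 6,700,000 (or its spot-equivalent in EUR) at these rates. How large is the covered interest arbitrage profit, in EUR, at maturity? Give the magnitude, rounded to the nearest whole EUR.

EUR 45,388

T = 2 years.
Route A — deposit SGD, sell forward: 6,700,000 × 1.085600 × 0.9960 = EUR 7,244,425.92.
Route B — convert at spot, deposit EUR: 6,700,000 × 0.8960 × 1.199200 = EUR 7,199,037.44.
The quoted forward overvalues SGD, so borrow EUR, buy SGD at spot, deposit the SGD at 4.28%, and sell the proceeds forward at 0.9960.
Arbitrage profit = |7,244,425.92 − 7,199,037.44| = EUR 45,388.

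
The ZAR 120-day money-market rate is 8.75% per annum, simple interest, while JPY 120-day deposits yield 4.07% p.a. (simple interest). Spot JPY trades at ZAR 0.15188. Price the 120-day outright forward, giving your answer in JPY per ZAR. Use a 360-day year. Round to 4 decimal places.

6.4843

T = 120/360 years.
Growth of 1 ZAR over T: 1 + 0.0875×120/360 = 1.0291667.
Growth of 1 JPY over T: 1 + 0.0407×120/360 = 1.0135667.
Forward (ZAR per JPY) = 0.15188 × 1.0291667 / 1.0135667 = 0.1542176.
Quoted the other way: 1/0.1542176 = 6.4843 JPY per ZAR.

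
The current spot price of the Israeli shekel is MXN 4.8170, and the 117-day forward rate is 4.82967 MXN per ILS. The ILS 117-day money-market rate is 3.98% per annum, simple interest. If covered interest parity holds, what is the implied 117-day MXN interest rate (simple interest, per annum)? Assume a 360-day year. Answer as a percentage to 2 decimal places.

T = 117/360 years.
CIP gives F = S · g_MXN/g_ILS, so g_MXN/g_ILS = 4.82967/4.817 = 1.0026303.
ILS growth factor: 1 + 0.0398×117/360 = 1.012935.
Hence g_MXN = 1.0155993.
r = (1.0155993 − 1)/(117/360) = 0.047998 → 4.80%.

4.80%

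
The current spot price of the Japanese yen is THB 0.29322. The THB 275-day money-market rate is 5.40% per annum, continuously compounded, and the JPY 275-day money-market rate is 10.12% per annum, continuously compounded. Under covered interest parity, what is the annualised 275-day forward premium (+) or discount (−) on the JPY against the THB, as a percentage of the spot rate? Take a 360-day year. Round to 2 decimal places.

-4.64%

T = 275/360 years.
No-arbitrage forward: 0.29322 × 1.0421126 / 1.0803721 = 0.28283612 THB/JPY.
Annualised premium = (F − S)/S × (1/T) = (0.28283612 − 0.29322)/0.29322 ÷ (275/360) = -4.64%.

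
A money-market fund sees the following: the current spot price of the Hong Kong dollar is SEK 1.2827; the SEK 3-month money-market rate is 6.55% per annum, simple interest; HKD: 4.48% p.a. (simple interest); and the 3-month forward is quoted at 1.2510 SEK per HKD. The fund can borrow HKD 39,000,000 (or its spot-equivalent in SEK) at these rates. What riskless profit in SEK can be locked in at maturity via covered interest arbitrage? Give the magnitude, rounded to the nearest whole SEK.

T = 3/12 years.
Keep in HKD, deliver into the forward: 39,000,000·1.011200·1.2510 = SEK 49,335,436.80.
Swap to SEK now, deposit: 39,000,000·1.2827·1.016375 = SEK 50,844,464.29.
The quoted forward undervalues HKD, so borrow HKD, convert to SEK at spot, deposit the SEK at 6.55%, and buy HKD forward at 1.2510 to cover the loan.
The gap between the two covered legs is SEK 1,509,027.

SEK 1,509,027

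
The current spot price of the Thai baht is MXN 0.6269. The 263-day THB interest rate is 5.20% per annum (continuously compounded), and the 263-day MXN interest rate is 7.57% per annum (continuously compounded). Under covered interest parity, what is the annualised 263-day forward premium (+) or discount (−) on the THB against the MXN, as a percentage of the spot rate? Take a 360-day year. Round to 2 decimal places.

T = 263/360 years.
CIP forward (MXN per THB) = 0.6269 × 1.0568609/1.0387197 = 0.6378488.
Annualised premium = (F − S)/S × (1/T) = (0.6378488 − 0.6269)/0.6269 ÷ (263/360) = 2.39%.

+2.39%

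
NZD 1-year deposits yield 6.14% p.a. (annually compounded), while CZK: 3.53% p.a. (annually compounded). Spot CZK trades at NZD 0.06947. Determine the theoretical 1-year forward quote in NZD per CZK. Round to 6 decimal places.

T = 1 year.
NZD accumulates by (1 + 0.0614)^1 = 1.061400.
CZK accumulates by (1 + 0.0353)^1 = 1.035300.
So F = 0.06947 × 1.061400 / 1.035300 = 0.07122134 (NZD/CZK).

0.071221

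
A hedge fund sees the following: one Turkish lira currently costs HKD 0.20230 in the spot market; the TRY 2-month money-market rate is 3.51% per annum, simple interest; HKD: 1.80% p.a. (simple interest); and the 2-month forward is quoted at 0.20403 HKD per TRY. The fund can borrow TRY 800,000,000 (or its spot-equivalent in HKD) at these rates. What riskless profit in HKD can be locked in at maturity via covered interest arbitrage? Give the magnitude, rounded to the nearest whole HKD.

T = 2/12 years.
Keep in TRY, deliver into the forward: 800,000,000·1.005850·0.20403 = HKD 164,178,860.40.
Swap to HKD now, deposit: 800,000,000·0.20230·1.003000 = HKD 162,325,520.00.
The quoted forward overvalues TRY, so borrow HKD, buy TRY at spot, deposit the TRY at 3.51%, and sell the proceeds forward at 0.20403.
Arbitrage profit = |164,178,860.40 − 162,325,520.00| = HKD 1,853,340.

HKD 1,853,340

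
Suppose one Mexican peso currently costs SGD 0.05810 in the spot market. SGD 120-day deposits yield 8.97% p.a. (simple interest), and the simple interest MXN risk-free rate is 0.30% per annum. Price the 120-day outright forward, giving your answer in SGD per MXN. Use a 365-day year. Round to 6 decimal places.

0.059754

T = 120/365 years.
SGD growth factor: 1 + 0.0897×120/365 = 1.0294904.
MXN accumulates by 1 + 0.0030×120/365 = 1.0009863.
So F = 0.0581 × 1.0294904 / 1.0009863 = 0.05975446 (SGD/MXN).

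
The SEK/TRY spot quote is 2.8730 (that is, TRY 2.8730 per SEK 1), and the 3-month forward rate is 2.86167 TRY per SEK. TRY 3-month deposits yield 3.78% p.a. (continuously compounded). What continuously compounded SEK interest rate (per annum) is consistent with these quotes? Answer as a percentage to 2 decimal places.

T = 3/12 years.
F/S = 2.86167/2.873 = 0.9960564 = (growth of TRY) / (growth of SEK).
The TRY side grows by e^(0.0378×3/12) = 1.0094948.
So the SEK growth factor = 1.0134916.
r = ln(1.0134916)/(3/12) = 0.053606 → 5.36%.

5.36%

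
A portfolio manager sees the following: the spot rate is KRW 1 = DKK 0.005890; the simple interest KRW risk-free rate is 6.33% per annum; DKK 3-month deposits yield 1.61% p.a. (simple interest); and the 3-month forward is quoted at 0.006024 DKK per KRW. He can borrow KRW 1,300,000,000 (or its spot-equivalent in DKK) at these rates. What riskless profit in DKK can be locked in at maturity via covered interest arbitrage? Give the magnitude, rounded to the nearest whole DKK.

DKK 267,309

T = 3/12 years.
Invest the KRW and cover forward: 1,300,000,000 × 1.015825 × 0.006024 = DKK 7,955,128.74.
Convert at spot and invest in DKK: 1,300,000,000 × 0.005890 × 1.004025 = DKK 7,687,819.43.
The quoted forward overvalues KRW, so borrow DKK, buy KRW at spot, deposit the KRW at 6.33%, and sell the proceeds forward at 0.006024.
Profit = 7,955,128.74 − 7,687,819.43 = DKK 267,309.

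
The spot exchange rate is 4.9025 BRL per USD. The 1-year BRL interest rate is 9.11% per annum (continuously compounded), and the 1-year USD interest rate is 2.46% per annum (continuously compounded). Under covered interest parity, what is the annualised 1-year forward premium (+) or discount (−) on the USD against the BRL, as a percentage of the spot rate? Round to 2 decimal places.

T = 1 year.
F = S · g_BRL/g_USD = 4.9025 × 1.0953785/1.0249051 = 5.2396003.
(F − S)/S ÷ T = (5.2396003 − 4.9025)/4.9025/1 = 0.068761 → 6.88%.

+6.88%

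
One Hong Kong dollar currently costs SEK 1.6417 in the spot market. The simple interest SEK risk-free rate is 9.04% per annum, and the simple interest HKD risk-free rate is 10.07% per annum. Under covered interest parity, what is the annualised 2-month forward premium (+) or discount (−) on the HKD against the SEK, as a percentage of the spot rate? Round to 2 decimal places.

-1.01%

T = 2/12 years.
F = S · g_SEK/g_HKD = 1.6417 × 1.0150667/1.0167833 = 1.6389284.
(F − S)/S ÷ T = (1.6389284 − 1.6417)/1.6417/(2/12) = -0.010129 → -1.01%.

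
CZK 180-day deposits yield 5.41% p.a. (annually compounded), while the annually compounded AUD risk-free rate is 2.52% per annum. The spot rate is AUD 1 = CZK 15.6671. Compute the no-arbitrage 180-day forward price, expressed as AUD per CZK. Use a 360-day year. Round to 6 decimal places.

T = 180/360 years.
CZK accumulates by (1 + 0.0541)^(180/360) = 1.0266937.
Growth of 1 AUD over T: (1 + 0.0252)^(180/360) = 1.0125216.
CIP: F = S · (grow CZK)/(grow AUD) = 15.6671 × 1.0266937/1.0125216 = 15.88639 CZK per AUD.
Invert for AUD per CZK: 1 / 15.88639 = 0.062947.

0.062947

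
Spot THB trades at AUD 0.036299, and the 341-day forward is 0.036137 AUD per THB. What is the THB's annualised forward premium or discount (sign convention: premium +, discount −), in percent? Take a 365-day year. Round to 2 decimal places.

T = 341/365 years.
THB trades forward at -0.44629% vs spot over the period.
Annualise by dividing by T: -0.0044629 / (341/365) = -0.004777 → -0.48%.

-0.48%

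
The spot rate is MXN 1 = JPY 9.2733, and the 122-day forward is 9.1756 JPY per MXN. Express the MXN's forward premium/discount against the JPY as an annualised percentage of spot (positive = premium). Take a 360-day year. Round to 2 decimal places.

-3.11%

T = 122/360 years.
Period premium: (9.1756 − 9.2733)/9.2733 = -0.0105356.
Per annum: -0.0105356 / (122/360) = -0.031089 = -3.11%.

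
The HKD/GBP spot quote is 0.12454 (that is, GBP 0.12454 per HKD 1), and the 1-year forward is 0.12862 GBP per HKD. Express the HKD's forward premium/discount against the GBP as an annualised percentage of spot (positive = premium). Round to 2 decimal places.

+3.28%

T = 1 year.
(F − S)/S = (0.12862 − 0.12454)/0.12454 = 0.0327606.
Annualise by dividing by T: 0.0327606 / 1 = 0.032761 → 3.28%.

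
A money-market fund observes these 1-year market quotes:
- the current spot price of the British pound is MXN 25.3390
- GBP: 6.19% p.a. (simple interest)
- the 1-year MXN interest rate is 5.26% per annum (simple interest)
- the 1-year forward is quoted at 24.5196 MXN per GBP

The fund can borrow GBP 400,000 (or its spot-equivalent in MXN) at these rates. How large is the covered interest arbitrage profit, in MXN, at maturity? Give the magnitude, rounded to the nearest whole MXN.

MXN 253,787

T = 1 year.
Keep in GBP, deliver into the forward: 400,000·1.061900·24.5196 = MXN 10,414,945.30.
Swap to MXN now, deposit: 400,000·25.3390·1.052600 = MXN 10,668,732.56.
The quoted forward undervalues GBP, so borrow GBP, convert to MXN at spot, deposit the MXN at 5.26%, and buy GBP forward at 24.5196 to cover the loan.
The gap between the two covered legs is MXN 253,787.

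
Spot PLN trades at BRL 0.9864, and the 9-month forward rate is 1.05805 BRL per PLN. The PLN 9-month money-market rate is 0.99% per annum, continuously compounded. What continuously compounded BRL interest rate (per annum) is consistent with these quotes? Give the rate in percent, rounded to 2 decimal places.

T = 9/12 years.
CIP gives F = S · g_BRL/g_PLN, so g_BRL/g_PLN = 1.05805/0.9864 = 1.0726379.
The PLN side grows by e^(0.0099×9/12) = 1.0074526.
That pins the BRL growth at 1.0806318.
r = ln(1.0806318)/(9/12) = 0.103394 → 10.34%.

10.34%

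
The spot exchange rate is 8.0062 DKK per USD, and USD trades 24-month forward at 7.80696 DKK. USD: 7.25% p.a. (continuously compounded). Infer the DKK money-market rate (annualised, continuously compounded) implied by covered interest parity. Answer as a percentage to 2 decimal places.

T = 2 years.
F/S = 7.80696/8.0062 = 0.9751143 = (growth of DKK) / (growth of USD).
USD growth factor: e^(0.0725×2) = 1.1560396.
Hence g_DKK = 1.1272707.
r = ln(1.1272707)/2 = 0.059900 → 5.99%.

5.99%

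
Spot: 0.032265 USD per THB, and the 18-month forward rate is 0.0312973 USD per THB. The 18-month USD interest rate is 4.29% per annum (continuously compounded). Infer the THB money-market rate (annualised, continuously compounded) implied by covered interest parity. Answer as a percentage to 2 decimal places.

6.32%

T = 18/12 years.
CIP gives F = S · g_USD/g_THB, so g_USD/g_THB = 0.0312973/0.032265 = 0.9700077.
USD growth factor: e^(0.0429×18/12) = 1.0664656.
Hence g_THB = 1.0994403.
Take logs: ln 1.0994403 / (18/12) = 0.063201, so 6.32%.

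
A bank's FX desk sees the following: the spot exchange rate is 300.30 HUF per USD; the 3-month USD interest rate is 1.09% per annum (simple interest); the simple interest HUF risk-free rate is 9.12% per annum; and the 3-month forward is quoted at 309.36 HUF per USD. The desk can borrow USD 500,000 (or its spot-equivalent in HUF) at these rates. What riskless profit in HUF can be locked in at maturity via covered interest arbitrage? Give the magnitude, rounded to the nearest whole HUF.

HUF 1,528,083

T = 3/12 years.
Invest the USD and cover forward: 500,000 × 1.002725 × 309.36 = HUF 155,101,503.00.
Convert at spot and invest in HUF: 500,000 × 300.30 × 1.022800 = HUF 153,573,420.00.
The quoted forward overvalues USD, so borrow HUF, buy USD at spot, deposit the USD at 1.09%, and sell the proceeds forward at 309.36.
The gap between the two covered legs is HUF 1,528,083.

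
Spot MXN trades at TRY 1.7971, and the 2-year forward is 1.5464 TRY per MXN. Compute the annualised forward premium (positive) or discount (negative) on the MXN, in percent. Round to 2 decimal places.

T = 2 years.
MXN trades forward at -13.95025% vs spot over the period.
×(1/T) gives -6.98% p.a.

-6.98%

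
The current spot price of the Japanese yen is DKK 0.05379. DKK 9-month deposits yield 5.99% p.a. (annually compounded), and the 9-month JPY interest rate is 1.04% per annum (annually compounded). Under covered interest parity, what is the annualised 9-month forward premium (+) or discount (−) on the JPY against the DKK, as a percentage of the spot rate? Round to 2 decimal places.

T = 9/12 years.
No-arbitrage forward: 0.05379 × 1.0445967 / 1.0077899 = 0.05575453 DKK/JPY.
(F − S)/S ÷ T = (0.05575453 − 0.05379)/0.05379/(9/12) = 0.048696 → 4.87%.

+4.87%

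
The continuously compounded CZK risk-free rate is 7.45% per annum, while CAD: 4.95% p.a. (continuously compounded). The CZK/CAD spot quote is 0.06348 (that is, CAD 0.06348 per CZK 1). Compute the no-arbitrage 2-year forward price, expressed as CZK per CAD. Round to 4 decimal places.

T = 2 years.
Growth of 1 CAD over T: e^(0.0495×2) = 1.1040663.
Growth of 1 CZK over T: e^(0.0745×2) = 1.16067299.
Forward (CAD per CZK) = 0.06348 × 1.1040663 / 1.16067299 = 0.060384044.
Invert for CZK per CAD: 1 / 0.060384044 = 16.5607.

16.5607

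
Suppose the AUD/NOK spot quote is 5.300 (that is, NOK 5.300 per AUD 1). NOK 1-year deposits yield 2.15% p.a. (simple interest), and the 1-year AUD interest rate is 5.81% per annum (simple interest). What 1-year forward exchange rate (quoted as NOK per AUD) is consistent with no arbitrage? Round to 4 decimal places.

T = 1 year.
NOK growth factor: 1 + 0.0215×1 = 1.021500.
AUD growth factor: 1 + 0.0581×1 = 1.058100.
Forward (NOK per AUD) = 5.3 × 1.021500 / 1.058100 = 5.116671.

5.1167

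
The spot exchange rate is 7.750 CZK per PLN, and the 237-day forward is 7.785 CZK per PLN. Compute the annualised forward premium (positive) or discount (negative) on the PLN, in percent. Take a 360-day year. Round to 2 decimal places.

T = 237/360 years.
(F − S)/S = (7.785 − 7.75)/7.75 = 0.0045161.
×(1/T) gives 0.69% p.a.

+0.69%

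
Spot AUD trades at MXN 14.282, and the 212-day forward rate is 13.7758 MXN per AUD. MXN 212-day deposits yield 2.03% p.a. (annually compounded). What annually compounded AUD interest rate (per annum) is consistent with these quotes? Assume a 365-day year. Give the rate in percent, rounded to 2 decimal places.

T = 212/365 years.
F/S = 13.7758/14.282 = 0.9645568 = (growth of MXN) / (growth of AUD).
The MXN side grows by (1 + 0.0203)^(212/365) = 1.011741.
That pins the AUD growth at 1.048918.
Annualise: 1.048918^(365/212) − 1 = 0.085702 = 8.57%.

8.57%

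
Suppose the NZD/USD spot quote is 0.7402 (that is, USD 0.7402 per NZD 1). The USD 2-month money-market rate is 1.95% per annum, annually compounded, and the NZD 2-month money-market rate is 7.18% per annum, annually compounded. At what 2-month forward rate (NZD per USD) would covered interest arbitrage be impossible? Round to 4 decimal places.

1.3623

T = 2/12 years.
Growth of 1 USD over T: (1 + 0.0195)^(2/12) = 1.0032239.
NZD accumulates by (1 + 0.0718)^(2/12) = 1.0116236.
Forward (USD per NZD) = 0.7402 × 1.0032239 / 1.0116236 = 0.7340540.
Quoted the other way: 1/0.7340540 = 1.3623 NZD per USD.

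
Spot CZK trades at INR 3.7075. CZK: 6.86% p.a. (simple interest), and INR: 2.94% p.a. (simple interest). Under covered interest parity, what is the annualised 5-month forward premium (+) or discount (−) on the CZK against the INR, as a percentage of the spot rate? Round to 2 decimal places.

-3.81%

T = 5/12 years.
No-arbitrage forward: 3.7075 × 1.012250 / 1.0285833 = 3.6486271 INR/CZK.
Annualised premium = (F − S)/S × (1/T) = (3.6486271 − 3.7075)/3.7075 ÷ (5/12) = -3.81%.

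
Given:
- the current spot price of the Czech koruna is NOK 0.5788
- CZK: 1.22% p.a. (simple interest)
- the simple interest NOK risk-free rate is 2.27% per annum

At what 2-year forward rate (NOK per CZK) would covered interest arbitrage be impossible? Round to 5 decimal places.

0.59067

T = 2 years.
NOK growth factor: 1 + 0.0227×2 = 1.045400.
CZK accumulates by 1 + 0.0122×2 = 1.024400.
CIP: F = S · (grow NOK)/(grow CZK) = 0.5788 × 1.045400/1.024400 = 0.5906653 NOK per CZK.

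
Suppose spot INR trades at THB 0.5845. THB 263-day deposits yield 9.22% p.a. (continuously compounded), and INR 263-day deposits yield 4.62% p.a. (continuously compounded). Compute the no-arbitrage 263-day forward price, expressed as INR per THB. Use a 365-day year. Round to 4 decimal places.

T = 263/365 years.
THB accumulates by e^(0.0922×263/365) = 1.068691.
Growth of 1 INR over T: e^(0.0462×263/365) = 1.0338496.
Forward (THB per INR) = 0.5845 × 1.068691 / 1.0338496 = 0.6041980.
Invert for INR per THB: 1 / 0.6041980 = 1.6551.

1.6551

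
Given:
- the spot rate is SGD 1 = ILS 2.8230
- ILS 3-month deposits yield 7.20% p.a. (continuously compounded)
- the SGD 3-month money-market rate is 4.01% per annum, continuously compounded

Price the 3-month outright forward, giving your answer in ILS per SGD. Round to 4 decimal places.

2.8456

T = 3/12 years.
Growth of 1 ILS over T: e^(0.0720×3/12) = 1.018163.
SGD accumulates by e^(0.0401×3/12) = 1.0100754.
Forward (ILS per SGD) = 2.823 × 1.018163 / 1.0100754 = 2.845604.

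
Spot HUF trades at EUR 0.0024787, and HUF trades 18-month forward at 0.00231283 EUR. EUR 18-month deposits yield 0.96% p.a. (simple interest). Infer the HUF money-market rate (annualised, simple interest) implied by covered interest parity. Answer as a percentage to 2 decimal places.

T = 18/12 years.
CIP gives F = S · g_EUR/g_HUF, so g_EUR/g_HUF = 0.00231283/0.0024787 = 0.9330819.
EUR growth factor: 1 + 0.0096×18/12 = 1.014400.
That pins the HUF growth at 1.087150.
(1.087150 − 1)/T = 0.058100, i.e. 5.81%.

5.81%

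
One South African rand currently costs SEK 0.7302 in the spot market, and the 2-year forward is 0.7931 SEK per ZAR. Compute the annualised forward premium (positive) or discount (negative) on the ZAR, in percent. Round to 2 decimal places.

+4.31%

T = 2 years.
Period premium: (0.7931 − 0.7302)/0.7302 = 0.0861408.
×(1/T) gives 4.31% p.a.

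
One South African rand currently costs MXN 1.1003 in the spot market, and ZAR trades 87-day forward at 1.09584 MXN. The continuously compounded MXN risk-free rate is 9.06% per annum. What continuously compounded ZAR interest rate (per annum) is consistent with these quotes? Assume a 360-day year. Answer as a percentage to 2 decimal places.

T = 87/360 years.
CIP gives F = S · g_MXN/g_ZAR, so g_MXN/g_ZAR = 1.09584/1.1003 = 0.9959466.
MXN growth factor: e^(0.0906×87/360) = 1.0221365.
That pins the ZAR growth at 1.0262965.
r = ln(1.0262965)/(87/360) = 0.107407 → 10.74%.

10.74%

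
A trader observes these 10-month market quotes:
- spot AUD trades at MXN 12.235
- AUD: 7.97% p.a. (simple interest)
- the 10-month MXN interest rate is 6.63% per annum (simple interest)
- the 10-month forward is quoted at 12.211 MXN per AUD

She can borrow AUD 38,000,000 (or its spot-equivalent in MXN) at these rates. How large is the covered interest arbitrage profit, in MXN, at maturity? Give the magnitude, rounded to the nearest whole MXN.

MXN 4,219,146

T = 10/12 years.
Route A — deposit AUD, sell forward: 38,000,000 × 1.06641666667 × 12.211 = MXN 494,836,528.83.
Route B — convert at spot, deposit MXN: 38,000,000 × 12.235 × 1.055250 = MXN 490,617,382.50.
The quoted forward overvalues AUD, so borrow MXN, buy AUD at spot, deposit the AUD at 7.97%, and sell the proceeds forward at 12.211.
Profit = 494,836,528.83 − 490,617,382.50 = MXN 4,219,146.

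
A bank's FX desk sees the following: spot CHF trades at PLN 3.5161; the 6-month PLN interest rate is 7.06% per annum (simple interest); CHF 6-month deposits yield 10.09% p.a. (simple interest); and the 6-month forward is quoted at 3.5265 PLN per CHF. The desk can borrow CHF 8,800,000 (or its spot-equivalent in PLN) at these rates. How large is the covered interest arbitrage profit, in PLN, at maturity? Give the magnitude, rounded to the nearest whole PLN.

T = 6/12 years.
Invest the CHF and cover forward: 8,800,000 × 1.050450 × 3.5265 = PLN 32,598,824.94.
Convert at spot and invest in PLN: 8,800,000 × 3.5161 × 1.035300 = PLN 32,033,921.30.
The quoted forward overvalues CHF, so borrow PLN, buy CHF at spot, deposit the CHF at 10.09%, and sell the proceeds forward at 3.5265.
The gap between the two covered legs is PLN 564,904.

PLN 564,904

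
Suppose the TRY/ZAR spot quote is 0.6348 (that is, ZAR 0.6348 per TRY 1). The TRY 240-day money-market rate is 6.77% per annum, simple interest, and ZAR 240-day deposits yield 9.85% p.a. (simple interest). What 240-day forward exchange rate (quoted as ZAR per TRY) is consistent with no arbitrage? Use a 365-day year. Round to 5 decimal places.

T = 240/365 years.
Growth of 1 ZAR over T: 1 + 0.0985×240/365 = 1.0647671.
TRY accumulates by 1 + 0.0677×240/365 = 1.0445151.
Forward (ZAR per TRY) = 0.6348 × 1.0647671 / 1.0445151 = 0.6471081.

0.64711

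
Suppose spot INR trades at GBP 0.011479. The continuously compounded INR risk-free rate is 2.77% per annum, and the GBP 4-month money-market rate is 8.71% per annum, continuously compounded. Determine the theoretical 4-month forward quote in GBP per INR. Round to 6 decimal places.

0.011709

T = 4/12 years.
Growth of 1 GBP over T: e^(0.0871×4/12) = 1.0294589.
INR growth factor: e^(0.0277×4/12) = 1.0092761.
CIP: F = S · (grow GBP)/(grow INR) = 0.011479 × 1.0294589/1.0092761 = 0.01170855 GBP per INR.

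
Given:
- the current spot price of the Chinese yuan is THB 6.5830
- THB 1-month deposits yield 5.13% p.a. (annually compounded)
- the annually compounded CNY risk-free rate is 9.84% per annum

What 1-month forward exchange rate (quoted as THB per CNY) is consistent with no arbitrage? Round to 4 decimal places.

T = 1/12 years.
THB accumulates by (1 + 0.0513)^(1/12) = 1.0041777.
CNY growth factor: (1 + 0.0984)^(1/12) = 1.0078519.
Forward (THB per CNY) = 6.583 × 1.0041777 / 1.0078519 = 6.559001.

6.5590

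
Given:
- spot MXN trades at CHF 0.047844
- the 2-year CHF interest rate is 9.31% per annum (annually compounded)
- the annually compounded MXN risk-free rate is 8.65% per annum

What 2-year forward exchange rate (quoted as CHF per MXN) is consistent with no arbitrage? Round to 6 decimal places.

T = 2 years.
CHF growth factor: (1 + 0.0931)^2 = 1.1948676.
MXN growth factor: (1 + 0.0865)^2 = 1.1804823.
CIP: F = S · (grow CHF)/(grow MXN) = 0.047844 × 1.1948676/1.1804823 = 0.04842702 CHF per MXN.

0.048427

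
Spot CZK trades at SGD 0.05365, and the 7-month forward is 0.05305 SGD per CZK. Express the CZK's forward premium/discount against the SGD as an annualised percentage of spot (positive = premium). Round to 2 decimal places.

-1.92%

T = 7/12 years.
(F − S)/S = (0.05305 − 0.05365)/0.05365 = -0.0111836.
Annualise by dividing by T: -0.0111836 / (7/12) = -0.019172 → -1.92%.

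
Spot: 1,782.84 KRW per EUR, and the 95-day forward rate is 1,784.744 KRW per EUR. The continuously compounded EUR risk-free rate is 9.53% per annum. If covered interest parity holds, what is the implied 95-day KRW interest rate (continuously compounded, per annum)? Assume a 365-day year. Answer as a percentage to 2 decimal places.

9.94%

T = 95/365 years.
CIP gives F = S · g_KRW/g_EUR, so g_KRW/g_EUR = 1784.744/1782.84 = 1.0010680.
The EUR side grows by e^(0.0953×95/365) = 1.0251143.
Hence g_KRW = 1.0262091.
Take logs: ln 1.0262091 / (95/365) = 0.099401, so 9.94%.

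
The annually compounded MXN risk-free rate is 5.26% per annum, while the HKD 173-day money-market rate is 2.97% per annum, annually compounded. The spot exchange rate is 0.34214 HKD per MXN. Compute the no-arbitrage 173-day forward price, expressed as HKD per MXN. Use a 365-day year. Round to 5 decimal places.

T = 173/365 years.
HKD accumulates by (1 + 0.0297)^(173/365) = 1.0139687.
MXN growth factor: (1 + 0.0526)^(173/365) = 1.024595.
So F = 0.34214 × 1.0139687 / 1.024595 = 0.3385916 (HKD/MXN).

0.33859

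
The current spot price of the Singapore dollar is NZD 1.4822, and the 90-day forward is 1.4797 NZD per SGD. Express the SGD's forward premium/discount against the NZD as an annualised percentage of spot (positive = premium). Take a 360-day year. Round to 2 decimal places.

T = 90/360 years.
SGD trades forward at -0.16867% vs spot over the period.
Annualise by dividing by T: -0.0016867 / (90/360) = -0.006747 → -0.67%.

-0.67%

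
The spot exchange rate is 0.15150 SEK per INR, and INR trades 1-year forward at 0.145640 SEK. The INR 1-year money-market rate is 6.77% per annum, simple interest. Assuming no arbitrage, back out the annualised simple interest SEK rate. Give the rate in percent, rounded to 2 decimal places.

T = 1 year.
F/S = 0.14564/0.1515 = 0.9613201 = (growth of SEK) / (growth of INR).
The INR side grows by 1 + 0.0677×1 = 1.067700.
Hence g_SEK = 1.0264015.
r = (1.0264015 − 1)/1 = 0.026401 → 2.64%.

2.64%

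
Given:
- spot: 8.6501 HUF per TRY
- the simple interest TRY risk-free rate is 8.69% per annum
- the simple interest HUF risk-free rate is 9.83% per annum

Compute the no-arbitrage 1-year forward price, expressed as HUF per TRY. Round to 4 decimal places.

8.7408

T = 1 year.
HUF growth factor: 1 + 0.0983×1 = 1.098300.
TRY growth factor: 1 + 0.0869×1 = 1.086900.
CIP: F = S · (grow HUF)/(grow TRY) = 8.6501 × 1.098300/1.086900 = 8.740827 HUF per TRY.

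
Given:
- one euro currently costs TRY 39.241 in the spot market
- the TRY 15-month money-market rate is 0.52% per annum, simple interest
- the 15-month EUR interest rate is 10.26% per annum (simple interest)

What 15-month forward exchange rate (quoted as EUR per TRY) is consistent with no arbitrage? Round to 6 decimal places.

0.028566

T = 15/12 years.
Growth of 1 TRY over T: 1 + 0.0052×15/12 = 1.006500.
EUR growth factor: 1 + 0.1026×15/12 = 1.128250.
CIP: F = S · (grow TRY)/(grow EUR) = 39.241 × 1.006500/1.128250 = 35.00648 TRY per EUR.
Quoted the other way: 1/35.00648 = 0.028566 EUR per TRY.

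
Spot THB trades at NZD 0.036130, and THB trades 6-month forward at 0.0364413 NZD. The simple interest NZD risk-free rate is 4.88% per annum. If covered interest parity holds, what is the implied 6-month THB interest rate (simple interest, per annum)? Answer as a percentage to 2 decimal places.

T = 6/12 years.
By CIP, F/S equals the NZD-to-THB growth ratio: 0.0364413/0.03613 = 1.0086161.
The NZD side grows by 1 + 0.0488×6/12 = 1.024400.
Hence g_THB = 1.0156491.
(1.0156491 − 1)/T = 0.031298, i.e. 3.13%.

3.13%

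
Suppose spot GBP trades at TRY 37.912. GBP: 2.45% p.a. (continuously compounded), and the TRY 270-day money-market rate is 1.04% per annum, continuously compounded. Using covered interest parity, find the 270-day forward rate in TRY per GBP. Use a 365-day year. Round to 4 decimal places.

37.5186

T = 270/365 years.
Growth of 1 TRY over T: e^(0.0104×270/365) = 1.00772282.
Growth of 1 GBP over T: e^(0.0245×270/365) = 1.01828851.
So F = 37.912 × 1.00772282 / 1.01828851 = 37.518628 (TRY/GBP).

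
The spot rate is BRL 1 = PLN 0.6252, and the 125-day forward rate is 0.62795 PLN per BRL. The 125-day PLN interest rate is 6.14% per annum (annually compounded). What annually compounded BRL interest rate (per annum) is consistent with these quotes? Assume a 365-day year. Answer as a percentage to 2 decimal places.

4.79%

T = 125/365 years.
CIP gives F = S · g_PLN/g_BRL, so g_PLN/g_BRL = 0.62795/0.6252 = 1.0043986.
The PLN side grows by (1 + 0.0614)^(125/365) = 1.0206168.
Hence g_BRL = 1.0161472.
Annualise: 1.0161472^(365/125) − 1 = 0.047884 = 4.79%.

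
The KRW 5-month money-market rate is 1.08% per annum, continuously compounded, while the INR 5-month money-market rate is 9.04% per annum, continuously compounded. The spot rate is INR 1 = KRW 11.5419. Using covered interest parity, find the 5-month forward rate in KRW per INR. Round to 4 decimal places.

11.1654

T = 5/12 years.
Growth of 1 KRW over T: e^(0.0108×5/12) = 1.00451014.
Growth of 1 INR over T: e^(0.0904×5/12) = 1.03838505.
CIP: F = S · (grow KRW)/(grow INR) = 11.5419 × 1.00451014/1.03838505 = 11.165372 KRW per INR.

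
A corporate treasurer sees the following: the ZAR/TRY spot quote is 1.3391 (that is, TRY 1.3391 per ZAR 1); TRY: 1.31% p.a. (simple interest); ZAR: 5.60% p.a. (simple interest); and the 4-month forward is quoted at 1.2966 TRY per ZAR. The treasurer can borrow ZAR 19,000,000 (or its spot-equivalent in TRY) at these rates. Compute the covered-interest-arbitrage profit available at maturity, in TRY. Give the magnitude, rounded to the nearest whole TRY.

TRY 458,740

T = 4/12 years.
Invest the ZAR and cover forward: 19,000,000 × 1.0186666667 × 1.2966 = TRY 25,095,260.80.
Convert at spot and invest in TRY: 19,000,000 × 1.3391 × 1.0043666667 = TRY 25,554,000.66.
The quoted forward undervalues ZAR, so borrow ZAR, convert to TRY at spot, deposit the TRY at 1.31%, and buy ZAR forward at 1.2966 to cover the loan.
Profit = 25,554,000.66 − 25,095,260.80 = TRY 458,740.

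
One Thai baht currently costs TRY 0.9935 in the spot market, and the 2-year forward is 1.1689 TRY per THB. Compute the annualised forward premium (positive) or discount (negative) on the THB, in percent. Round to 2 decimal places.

+8.83%

T = 2 years.
THB trades forward at +17.65476% vs spot over the period.
Annualise by dividing by T: 0.1765476 / 2 = 0.088274 → 8.83%.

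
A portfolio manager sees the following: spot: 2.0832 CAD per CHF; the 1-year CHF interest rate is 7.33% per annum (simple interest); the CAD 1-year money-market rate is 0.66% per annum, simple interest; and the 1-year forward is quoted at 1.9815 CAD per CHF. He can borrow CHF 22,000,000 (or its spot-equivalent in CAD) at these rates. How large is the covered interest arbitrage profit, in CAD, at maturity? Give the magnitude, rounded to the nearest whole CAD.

T = 1 year.
Keep in CHF, deliver into the forward: 22,000,000·1.073300·1.9815 = CAD 46,788,366.90.
Swap to CAD now, deposit: 22,000,000·2.0832·1.006600 = CAD 46,132,880.64.
The quoted forward overvalues CHF, so borrow CAD, buy CHF at spot, deposit the CHF at 7.33%, and sell the proceeds forward at 1.9815.
Arbitrage profit = |46,788,366.90 − 46,132,880.64| = CAD 655,486.

CAD 655,486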